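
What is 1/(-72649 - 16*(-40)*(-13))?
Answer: -1/80969 ≈ -1.2350e-5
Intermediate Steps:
1/(-72649 - 16*(-40)*(-13)) = 1/(-72649 + 640*(-13)) = 1/(-72649 - 8320) = 1/(-80969) = -1/80969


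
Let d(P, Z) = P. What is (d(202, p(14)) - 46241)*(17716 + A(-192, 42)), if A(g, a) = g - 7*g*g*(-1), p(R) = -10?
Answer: -12687059308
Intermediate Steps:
A(g, a) = g + 7*g² (A(g, a) = g - 7*g²*(-1) = g - (-7)*g² = g + 7*g²)
(d(202, p(14)) - 46241)*(17716 + A(-192, 42)) = (202 - 46241)*(17716 - 192*(1 + 7*(-192))) = -46039*(17716 - 192*(1 - 1344)) = -46039*(17716 - 192*(-1343)) = -46039*(17716 + 257856) = -46039*275572 = -12687059308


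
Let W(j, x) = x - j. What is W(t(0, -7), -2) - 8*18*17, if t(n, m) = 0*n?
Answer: -2450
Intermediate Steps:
t(n, m) = 0
W(t(0, -7), -2) - 8*18*17 = (-2 - 1*0) - 8*18*17 = (-2 + 0) - 144*17 = -2 - 2448 = -2450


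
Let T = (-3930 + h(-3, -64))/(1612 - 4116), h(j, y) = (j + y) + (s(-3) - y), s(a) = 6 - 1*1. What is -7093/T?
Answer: -2220109/491 ≈ -4521.6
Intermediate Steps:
s(a) = 5 (s(a) = 6 - 1 = 5)
h(j, y) = 5 + j (h(j, y) = (j + y) + (5 - y) = 5 + j)
T = 491/313 (T = (-3930 + (5 - 3))/(1612 - 4116) = (-3930 + 2)/(-2504) = -3928*(-1/2504) = 491/313 ≈ 1.5687)
-7093/T = -7093/491/313 = -7093*313/491 = -2220109/491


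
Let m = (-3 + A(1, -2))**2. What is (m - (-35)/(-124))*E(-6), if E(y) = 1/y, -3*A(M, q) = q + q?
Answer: -2785/6696 ≈ -0.41592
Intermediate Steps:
A(M, q) = -2*q/3 (A(M, q) = -(q + q)/3 = -2*q/3)
E(y) = 1/y
m = 25/9 (m = (-3 - 2/3*(-2))**2 = (-3 + 4/3)**2 = (-5/3)**2 = 25/9 ≈ 2.7778)
(m - (-35)/(-124))*E(-6) = (25/9 - (-35)/(-124))/(-6) = (25/9 - (-35)*(-1)/124)*(-1/6) = (25/9 - 1*35/124)*(-1/6) = (25/9 - 35/124)*(-1/6) = (2785/1116)*(-1/6) = -2785/6696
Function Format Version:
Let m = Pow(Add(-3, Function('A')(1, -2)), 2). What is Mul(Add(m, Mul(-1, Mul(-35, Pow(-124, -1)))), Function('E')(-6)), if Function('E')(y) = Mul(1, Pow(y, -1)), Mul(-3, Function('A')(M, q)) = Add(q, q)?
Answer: Rational(-2785, 6696) ≈ -0.41592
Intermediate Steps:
Function('A')(M, q) = Mul(Rational(-2, 3), q) (Function('A')(M, q) = Mul(Rational(-1, 3), Add(q, q)) = Mul(Rational(-1, 3), Mul(2, q)) = Mul(Rational(-2, 3), q))
Function('E')(y) = Pow(y, -1)
m = Rational(25, 9) (m = Pow(Add(-3, Mul(Rational(-2, 3), -2)), 2) = Pow(Add(-3, Rational(4, 3)), 2) = Pow(Rational(-5, 3), 2) = Rational(25, 9) ≈ 2.7778)
Mul(Add(m, Mul(-1, Mul(-35, Pow(-124, -1)))), Function('E')(-6)) = Mul(Add(Rational(25, 9), Mul(-1, Mul(-35, Pow(-124, -1)))), Pow(-6, -1)) = Mul(Add(Rational(25, 9), Mul(-1, Mul(-35, Rational(-1, 124)))), Rational(-1, 6)) = Mul(Add(Rational(25, 9), Mul(-1, Rational(35, 124))), Rational(-1, 6)) = Mul(Add(Rational(25, 9), Rational(-35, 124)), Rational(-1, 6)) = Mul(Rational(2785, 1116), Rational(-1, 6)) = Rational(-2785, 6696)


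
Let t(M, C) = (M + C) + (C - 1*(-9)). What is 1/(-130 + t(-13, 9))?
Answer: -1/116 ≈ -0.0086207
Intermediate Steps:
t(M, C) = 9 + M + 2*C (t(M, C) = (C + M) + (C + 9) = (C + M) + (9 + C) = 9 + M + 2*C)
1/(-130 + t(-13, 9)) = 1/(-130 + (9 - 13 + 2*9)) = 1/(-130 + (9 - 13 + 18)) = 1/(-130 + 14) = 1/(-116) = -1/116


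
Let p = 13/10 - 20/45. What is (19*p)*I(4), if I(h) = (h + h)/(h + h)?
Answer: 1463/90 ≈ 16.256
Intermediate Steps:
I(h) = 1 (I(h) = (2*h)/((2*h)) = (2*h)*(1/(2*h)) = 1)
p = 77/90 (p = 13*(⅒) - 20*1/45 = 13/10 - 4/9 = 77/90 ≈ 0.85556)
(19*p)*I(4) = (19*(77/90))*1 = (1463/90)*1 = 1463/90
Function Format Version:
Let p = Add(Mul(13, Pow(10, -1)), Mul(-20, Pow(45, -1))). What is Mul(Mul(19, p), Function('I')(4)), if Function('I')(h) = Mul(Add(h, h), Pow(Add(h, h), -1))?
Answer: Rational(1463, 90) ≈ 16.256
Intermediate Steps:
Function('I')(h) = 1 (Function('I')(h) = Mul(Mul(2, h), Pow(Mul(2, h), -1)) = Mul(Mul(2, h), Mul(Rational(1, 2), Pow(h, -1))) = 1)
p = Rational(77, 90) (p = Add(Mul(13, Rational(1, 10)), Mul(-20, Rational(1, 45))) = Add(Rational(13, 10), Rational(-4, 9)) = Rational(77, 90) ≈ 0.85556)
Mul(Mul(19, p), Function('I')(4)) = Mul(Mul(19, Rational(77, 90)), 1) = Mul(Rational(1463, 90), 1) = Rational(1463, 90)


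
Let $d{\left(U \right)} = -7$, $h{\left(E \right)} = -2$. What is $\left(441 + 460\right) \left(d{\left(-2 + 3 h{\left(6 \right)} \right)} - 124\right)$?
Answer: $-118031$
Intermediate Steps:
$\left(441 + 460\right) \left(d{\left(-2 + 3 h{\left(6 \right)} \right)} - 124\right) = \left(441 + 460\right) \left(-7 - 124\right) = 901 \left(-131\right) = -118031$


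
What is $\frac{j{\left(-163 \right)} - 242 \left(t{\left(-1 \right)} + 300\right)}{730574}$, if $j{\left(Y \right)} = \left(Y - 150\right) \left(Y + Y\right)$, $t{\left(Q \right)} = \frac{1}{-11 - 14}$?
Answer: $\frac{368096}{9132175} \approx 0.040308$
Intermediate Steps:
$t{\left(Q \right)} = - \frac{1}{25}$ ($t{\left(Q \right)} = \frac{1}{-25} = - \frac{1}{25}$)
$j{\left(Y \right)} = 2 Y \left(-150 + Y\right)$ ($j{\left(Y \right)} = \left(-150 + Y\right) 2 Y = 2 Y \left(-150 + Y\right)$)
$\frac{j{\left(-163 \right)} - 242 \left(t{\left(-1 \right)} + 300\right)}{730574} = \frac{2 \left(-163\right) \left(-150 - 163\right) - 242 \left(- \frac{1}{25} + 300\right)}{730574} = \left(2 \left(-163\right) \left(-313\right) - \frac{1814758}{25}\right) \frac{1}{730574} = \left(102038 - \frac{1814758}{25}\right) \frac{1}{730574} = \frac{736192}{25} \cdot \frac{1}{730574} = \frac{368096}{9132175}$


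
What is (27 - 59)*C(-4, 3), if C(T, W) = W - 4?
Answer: 32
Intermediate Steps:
C(T, W) = -4 + W
(27 - 59)*C(-4, 3) = (27 - 59)*(-4 + 3) = -32*(-1) = 32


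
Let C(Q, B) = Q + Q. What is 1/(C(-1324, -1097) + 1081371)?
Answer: 1/1078723 ≈ 9.2702e-7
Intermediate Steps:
C(Q, B) = 2*Q
1/(C(-1324, -1097) + 1081371) = 1/(2*(-1324) + 1081371) = 1/(-2648 + 1081371) = 1/1078723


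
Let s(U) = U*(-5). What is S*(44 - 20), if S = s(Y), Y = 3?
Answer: -360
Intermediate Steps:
s(U) = -5*U
S = -15 (S = -5*3 = -15)
S*(44 - 20) = -15*(44 - 20) = -15*24 = -360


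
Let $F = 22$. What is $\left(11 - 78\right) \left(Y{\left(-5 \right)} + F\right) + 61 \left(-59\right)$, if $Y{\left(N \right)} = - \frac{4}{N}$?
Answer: $- \frac{25633}{5} \approx -5126.6$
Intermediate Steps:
$\left(11 - 78\right) \left(Y{\left(-5 \right)} + F\right) + 61 \left(-59\right) = \left(11 - 78\right) \left(- \frac{4}{-5} + 22\right) + 61 \left(-59\right) = - 67 \left(\left(-4\right) \left(- \frac{1}{5}\right) + 22\right) - 3599 = - 67 \left(\frac{4}{5} + 22\right) - 3599 = \left(-67\right) \frac{114}{5} - 3599 = - \frac{7638}{5} - 3599 = - \frac{25633}{5}$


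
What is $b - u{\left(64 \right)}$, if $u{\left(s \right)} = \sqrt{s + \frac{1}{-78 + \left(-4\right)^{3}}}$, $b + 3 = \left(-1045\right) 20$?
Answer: $-20903 - \frac{\sqrt{1290354}}{142} \approx -20911.0$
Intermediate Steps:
$b = -20903$ ($b = -3 - 20900 = -20903$)
$u{\left(s \right)} = \sqrt{- \frac{1}{142} + s}$ ($u{\left(s \right)} = \sqrt{s + \frac{1}{-78 - 64}} = \sqrt{s + \frac{1}{-142}} = \sqrt{s - \frac{1}{142}} = \sqrt{- \frac{1}{142} + s}$)
$b - u{\left(64 \right)} = -20903 - \frac{\sqrt{-142 + 20164 \cdot 64}}{142} = -20903 - \frac{\sqrt{-142 + 1290496}}{142} = -20903 - \frac{\sqrt{1290354}}{142}$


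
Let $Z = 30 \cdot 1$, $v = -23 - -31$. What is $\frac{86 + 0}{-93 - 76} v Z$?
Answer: $- \frac{20640}{169} \approx -122.13$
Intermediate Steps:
$v = 8$ ($v = -23 + 31 = 8$)
$Z = 30$
$\frac{86 + 0}{-93 - 76} v Z = \frac{86 + 0}{-93 - 76} \cdot 8 \cdot 30 = \frac{86}{-169} \cdot 8 \cdot 30 = 86 \left(- \frac{1}{169}\right) 8 \cdot 30 = \left(- \frac{86}{169}\right) 8 \cdot 30 = \left(- \frac{688}{169}\right) 30 = - \frac{20640}{169}$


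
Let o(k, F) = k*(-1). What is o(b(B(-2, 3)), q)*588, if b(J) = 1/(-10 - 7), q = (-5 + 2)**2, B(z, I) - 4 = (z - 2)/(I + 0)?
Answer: 588/17 ≈ 34.588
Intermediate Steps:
B(z, I) = 4 + (-2 + z)/I (B(z, I) = 4 + (z - 2)/(I + 0) = 4 + (-2 + z)/I)
q = 9 (q = (-3)**2 = 9)
b(J) = -1/17 (b(J) = 1/(-17) = -1/17)
o(k, F) = -k
o(b(B(-2, 3)), q)*588 = -1*(-1/17)*588 = (1/17)*588 = 588/17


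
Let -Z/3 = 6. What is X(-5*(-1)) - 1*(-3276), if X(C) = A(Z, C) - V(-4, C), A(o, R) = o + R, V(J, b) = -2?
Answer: 3265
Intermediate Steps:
Z = -18 (Z = -3*6 = -18)
A(o, R) = R + o
X(C) = -16 + C (X(C) = (C - 18) - 1*(-2) = (-18 + C) + 2 = -16 + C)
X(-5*(-1)) - 1*(-3276) = (-16 - 5*(-1)) - 1*(-3276) = (-16 + 5) + 3276 = -11 + 3276 = 3265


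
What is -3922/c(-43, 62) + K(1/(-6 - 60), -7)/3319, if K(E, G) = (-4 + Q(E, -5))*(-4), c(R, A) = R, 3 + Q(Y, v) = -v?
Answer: 13017462/142717 ≈ 91.212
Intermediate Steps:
Q(Y, v) = -3 - v
K(E, G) = 8 (K(E, G) = (-4 + (-3 - 1*(-5)))*(-4) = (-4 + (-3 + 5))*(-4) = (-4 + 2)*(-4) = -2*(-4) = 8)
-3922/c(-43, 62) + K(1/(-6 - 60), -7)/3319 = -3922/(-43) + 8/3319 = -3922*(-1/43) + 8*(1/3319) = 3922/43 + 8/3319 = 13017462/142717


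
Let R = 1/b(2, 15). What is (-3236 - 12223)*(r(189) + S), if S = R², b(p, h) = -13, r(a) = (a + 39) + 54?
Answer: -736760481/169 ≈ -4.3595e+6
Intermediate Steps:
r(a) = 93 + a (r(a) = (39 + a) + 54 = 93 + a)
R = -1/13 (R = 1/(-13) = -1/13 ≈ -0.076923)
S = 1/169 (S = (-1/13)² = 1/169 ≈ 0.0059172)
(-3236 - 12223)*(r(189) + S) = (-3236 - 12223)*((93 + 189) + 1/169) = -15459*(282 + 1/169) = -15459*47659/169 = -736760481/169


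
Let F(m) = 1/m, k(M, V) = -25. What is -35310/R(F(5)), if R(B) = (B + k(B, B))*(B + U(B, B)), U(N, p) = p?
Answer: 441375/124 ≈ 3559.5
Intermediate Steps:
R(B) = 2*B*(-25 + B) (R(B) = (B - 25)*(B + B) = (-25 + B)*(2*B) = 2*B*(-25 + B))
-35310/R(F(5)) = -35310*5/(2*(-25 + 1/5)) = -35310*5/(2*(-25 + ⅕)) = -35310/(2*(⅕)*(-124/5)) = -35310/(-248/25) = -35310*(-25/248) = 441375/124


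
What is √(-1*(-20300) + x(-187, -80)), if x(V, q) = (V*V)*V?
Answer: I*√6518903 ≈ 2553.2*I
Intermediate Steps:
x(V, q) = V³ (x(V, q) = V²*V = V³)
√(-1*(-20300) + x(-187, -80)) = √(-1*(-20300) + (-187)³) = √(20300 - 6539203) = √(-6518903) = I*√6518903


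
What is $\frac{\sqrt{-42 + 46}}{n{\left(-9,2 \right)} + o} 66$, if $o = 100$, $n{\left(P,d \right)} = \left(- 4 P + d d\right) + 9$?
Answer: $\frac{132}{149} \approx 0.88591$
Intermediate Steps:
$n{\left(P,d \right)} = 9 + d^{2} - 4 P$ ($n{\left(P,d \right)} = \left(- 4 P + d^{2}\right) + 9 = \left(d^{2} - 4 P\right) + 9 = 9 + d^{2} - 4 P$)
$\frac{\sqrt{-42 + 46}}{n{\left(-9,2 \right)} + o} 66 = \frac{\sqrt{-42 + 46}}{\left(9 + 2^{2} - -36\right) + 100} \cdot 66 = \frac{\sqrt{4}}{\left(9 + 4 + 36\right) + 100} \cdot 66 = \frac{1}{49 + 100} \cdot 2 \cdot 66 = \frac{1}{149} \cdot 2 \cdot 66 = \frac{2}{149} \cdot 66 = \frac{132}{149}$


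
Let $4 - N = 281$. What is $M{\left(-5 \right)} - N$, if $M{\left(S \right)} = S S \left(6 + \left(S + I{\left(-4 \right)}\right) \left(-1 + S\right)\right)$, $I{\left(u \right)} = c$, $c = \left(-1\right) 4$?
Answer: $1777$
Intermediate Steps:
$N = -277$ ($N = 4 - 281 = -277$)
$c = -4$
$I{\left(u \right)} = -4$
$M{\left(S \right)} = S^{2} \left(6 + \left(-1 + S\right) \left(-4 + S\right)\right)$ ($M{\left(S \right)} = S S \left(6 + \left(S - 4\right) \left(-1 + S\right)\right) = S^{2} \left(6 + \left(-4 + S\right) \left(-1 + S\right)\right) = S^{2} \left(6 + \left(-1 + S\right) \left(-4 + S\right)\right)$)
$M{\left(-5 \right)} - N = \left(-5\right)^{2} \left(10 + \left(-5\right)^{2} - -25\right) - -277 = 25 \left(10 + 25 + 25\right) + 277 = 25 \cdot 60 + 277 = 1500 + 277 = 1777$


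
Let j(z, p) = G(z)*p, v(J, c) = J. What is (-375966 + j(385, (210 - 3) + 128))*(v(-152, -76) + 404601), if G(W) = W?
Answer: -99895262959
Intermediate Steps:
j(z, p) = p*z (j(z, p) = z*p = p*z)
(-375966 + j(385, (210 - 3) + 128))*(v(-152, -76) + 404601) = (-375966 + ((210 - 3) + 128)*385)*(-152 + 404601) = (-375966 + (207 + 128)*385)*404449 = (-375966 + 335*385)*404449 = (-375966 + 128975)*404449 = -246991*404449 = -99895262959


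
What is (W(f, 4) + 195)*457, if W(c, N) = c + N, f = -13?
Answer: 85002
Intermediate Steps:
W(c, N) = N + c
(W(f, 4) + 195)*457 = ((4 - 13) + 195)*457 = (-9 + 195)*457 = 186*457 = 85002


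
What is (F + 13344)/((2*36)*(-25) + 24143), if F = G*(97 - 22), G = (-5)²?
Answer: 15219/22343 ≈ 0.68115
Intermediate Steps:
G = 25
F = 1875 (F = 25*(97 - 22) = 25*75 = 1875)
(F + 13344)/((2*36)*(-25) + 24143) = (1875 + 13344)/((2*36)*(-25) + 24143) = 15219/(72*(-25) + 24143) = 15219/(-1800 + 24143) = 15219/22343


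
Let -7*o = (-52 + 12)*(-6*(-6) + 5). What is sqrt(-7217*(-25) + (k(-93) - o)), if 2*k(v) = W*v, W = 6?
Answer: sqrt(8815674)/7 ≈ 424.16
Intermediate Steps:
o = 1640/7 (o = -(-52 + 12)*(-6*(-6) + 5)/7 = -(-40)*(36 + 5)/7 = -(-40)*41/7 = -1/7*(-1640) = 1640/7 ≈ 234.29)
k(v) = 3*v (k(v) = (6*v)/2 = 3*v)
sqrt(-7217*(-25) + (k(-93) - o)) = sqrt(-7217*(-25) + (3*(-93) - 1*1640/7)) = sqrt(180425 + (-279 - 1640/7)) = sqrt(180425 - 3593/7) = sqrt(1259382/7) = sqrt(8815674)/7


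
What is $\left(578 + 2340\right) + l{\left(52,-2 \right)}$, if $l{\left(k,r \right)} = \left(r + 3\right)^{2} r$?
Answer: $2916$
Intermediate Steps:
$l{\left(k,r \right)} = r \left(3 + r\right)^{2}$ ($l{\left(k,r \right)} = \left(3 + r\right)^{2} r = r \left(3 + r\right)^{2}$)
$\left(578 + 2340\right) + l{\left(52,-2 \right)} = \left(578 + 2340\right) - 2 \left(3 - 2\right)^{2} = 2918 - 2 \cdot 1^{2} = 2918 - 2 = 2916$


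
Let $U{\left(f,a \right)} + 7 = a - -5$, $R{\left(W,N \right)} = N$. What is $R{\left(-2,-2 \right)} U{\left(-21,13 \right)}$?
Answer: $-22$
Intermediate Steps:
$U{\left(f,a \right)} = -2 + a$ ($U{\left(f,a \right)} = -7 + \left(a - -5\right) = -7 + \left(a + 5\right) = -7 + \left(5 + a\right) = -2 + a$)
$R{\left(-2,-2 \right)} U{\left(-21,13 \right)} = - 2 \left(-2 + 13\right) = \left(-2\right) 11 = -22$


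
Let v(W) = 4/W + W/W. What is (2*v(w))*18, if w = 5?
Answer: 324/5 ≈ 64.800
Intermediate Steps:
v(W) = 1 + 4/W (v(W) = 4/W + 1 = 1 + 4/W)
(2*v(w))*18 = (2*((4 + 5)/5))*18 = (2*((⅕)*9))*18 = (2*(9/5))*18 = (18/5)*18 = 324/5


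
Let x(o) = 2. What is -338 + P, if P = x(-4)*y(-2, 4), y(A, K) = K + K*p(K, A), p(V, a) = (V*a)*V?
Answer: -586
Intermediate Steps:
p(V, a) = a*V**2
y(A, K) = K + A*K**3 (y(A, K) = K + K*(A*K**2) = K + A*K**3)
P = -248 (P = 2*(4 - 2*4**3) = 2*(4 - 2*64) = 2*(4 - 128) = 2*(-124) = -248)
-338 + P = -338 - 248 = -586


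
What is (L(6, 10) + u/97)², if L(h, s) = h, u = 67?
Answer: 421201/9409 ≈ 44.766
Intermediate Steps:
(L(6, 10) + u/97)² = (6 + 67/97)² = (649/97)² = 421201/9409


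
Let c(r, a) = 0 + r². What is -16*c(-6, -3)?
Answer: -576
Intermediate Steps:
c(r, a) = r²
-16*c(-6, -3) = -16*(-6)² = -16*36 = -576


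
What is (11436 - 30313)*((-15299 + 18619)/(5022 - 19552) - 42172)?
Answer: 1156711733496/1453 ≈ 7.9609e+8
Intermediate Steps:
(11436 - 30313)*((-15299 + 18619)/(5022 - 19552) - 42172) = -18877*(3320/(-14530) - 42172) = -18877*(3320*(-1/14530) - 42172) = -18877*(-332/1453 - 42172) = -18877*(-61276248/1453) = 1156711733496/1453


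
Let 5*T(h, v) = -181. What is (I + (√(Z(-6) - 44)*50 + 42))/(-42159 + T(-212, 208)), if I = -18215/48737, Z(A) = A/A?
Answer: -10143695/10282337312 - 125*I*√43/105488 ≈ -0.00098652 - 0.0077704*I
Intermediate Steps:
Z(A) = 1
I = -18215/48737 (I = -18215*1/48737 = -18215/48737 ≈ -0.37374)
T(h, v) = -181/5 (T(h, v) = (⅕)*(-181) = -181/5)
(I + (√(Z(-6) - 44)*50 + 42))/(-42159 + T(-212, 208)) = (-18215/48737 + (√(1 - 44)*50 + 42))/(-42159 - 181/5) = (-18215/48737 + (√(-43)*50 + 42))/(-210976/5) = (-18215/48737 + ((I*√43)*50 + 42))*(-5/210976) = (-18215/48737 + (50*I*√43 + 42))*(-5/210976) = (-18215/48737 + (42 + 50*I*√43))*(-5/210976) = (2028739/48737 + 50*I*√43)*(-5/210976) = -10143695/10282337312 - 125*I*√43/105488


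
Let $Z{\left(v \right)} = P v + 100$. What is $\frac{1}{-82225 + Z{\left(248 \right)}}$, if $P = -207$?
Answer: $- \frac{1}{133461} \approx -7.4928 \cdot 10^{-6}$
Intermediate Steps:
$Z{\left(v \right)} = 100 - 207 v$ ($Z{\left(v \right)} = - 207 v + 100 = 100 - 207 v$)
$\frac{1}{-82225 + Z{\left(248 \right)}} = \frac{1}{-82225 + \left(100 - 51336\right)} = \frac{1}{-82225 - 51236} = \frac{1}{-133461} = - \frac{1}{133461}$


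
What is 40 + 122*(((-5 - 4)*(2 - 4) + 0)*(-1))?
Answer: -2156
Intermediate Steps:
40 + 122*(((-5 - 4)*(2 - 4) + 0)*(-1)) = 40 + 122*((-9*(-2) + 0)*(-1)) = 40 + 122*((18 + 0)*(-1)) = 40 + 122*(18*(-1)) = 40 + 122*(-18) = 40 - 2196 = -2156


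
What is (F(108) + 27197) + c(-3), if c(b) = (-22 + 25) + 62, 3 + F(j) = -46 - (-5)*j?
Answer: 27753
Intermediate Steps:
F(j) = -49 + 5*j (F(j) = -3 + (-46 - (-5)*j) = -3 + (-46 + 5*j) = -49 + 5*j)
c(b) = 65 (c(b) = 3 + 62 = 65)
(F(108) + 27197) + c(-3) = ((-49 + 5*108) + 27197) + 65 = ((-49 + 540) + 27197) + 65 = (491 + 27197) + 65 = 27688 + 65 = 27753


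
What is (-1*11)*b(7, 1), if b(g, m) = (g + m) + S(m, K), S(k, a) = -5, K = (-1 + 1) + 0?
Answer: -33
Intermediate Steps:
K = 0 (K = 0 + 0 = 0)
b(g, m) = -5 + g + m (b(g, m) = (g + m) - 5 = -5 + g + m)
(-1*11)*b(7, 1) = (-1*11)*(-5 + 7 + 1) = -11*3 = -33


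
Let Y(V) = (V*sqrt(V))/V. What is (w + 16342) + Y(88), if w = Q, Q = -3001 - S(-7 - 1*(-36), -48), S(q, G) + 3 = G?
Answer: 13392 + 2*sqrt(22) ≈ 13401.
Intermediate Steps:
S(q, G) = -3 + G
Y(V) = sqrt(V) (Y(V) = V**(3/2)/V = sqrt(V))
Q = -2950 (Q = -3001 - (-3 - 48) = -3001 - 1*(-51) = -3001 + 51 = -2950)
w = -2950
(w + 16342) + Y(88) = (-2950 + 16342) + sqrt(88) = 13392 + 2*sqrt(22)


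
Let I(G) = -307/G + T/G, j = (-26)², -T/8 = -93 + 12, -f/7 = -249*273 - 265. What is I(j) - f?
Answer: -322920803/676 ≈ -4.7769e+5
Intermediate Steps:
f = 477694 (f = -7*(-249*273 - 265) = -7*(-67977 - 265) = -7*(-68242) = 477694)
T = 648 (T = -8*(-93 + 12) = -8*(-81) = 648)
j = 676
I(G) = 341/G (I(G) = -307/G + 648/G = 341/G)
I(j) - f = 341/676 - 1*477694 = 341*(1/676) - 477694 = 341/676 - 477694 = -322920803/676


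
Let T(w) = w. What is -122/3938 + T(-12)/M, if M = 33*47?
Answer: -3583/92543 ≈ -0.038717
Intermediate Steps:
M = 1551
-122/3938 + T(-12)/M = -122/3938 - 12/1551 = -122*1/3938 - 12*1/1551 = -61/1969 - 4/517 = -3583/92543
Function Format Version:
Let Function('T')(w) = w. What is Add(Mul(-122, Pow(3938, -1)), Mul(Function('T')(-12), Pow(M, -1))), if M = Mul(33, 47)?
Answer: Rational(-3583, 92543) ≈ -0.038717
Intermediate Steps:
M = 1551
Add(Mul(-122, Pow(3938, -1)), Mul(Function('T')(-12), Pow(M, -1))) = Add(Mul(-122, Pow(3938, -1)), Mul(-12, Pow(1551, -1))) = Add(Mul(-122, Rational(1, 3938)), Mul(-12, Rational(1, 1551))) = Add(Rational(-61, 1969), Rational(-4, 517)) = Rational(-3583, 92543)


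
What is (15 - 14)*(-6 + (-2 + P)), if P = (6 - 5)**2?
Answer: -7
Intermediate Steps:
P = 1 (P = 1**2 = 1)
(15 - 14)*(-6 + (-2 + P)) = (15 - 14)*(-6 + (-2 + 1)) = 1*(-6 - 1) = 1*(-7) = -7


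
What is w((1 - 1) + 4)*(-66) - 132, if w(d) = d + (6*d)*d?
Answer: -6732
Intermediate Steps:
w(d) = d + 6*d²
w((1 - 1) + 4)*(-66) - 132 = (((1 - 1) + 4)*(1 + 6*((1 - 1) + 4)))*(-66) - 132 = ((0 + 4)*(1 + 6*(0 + 4)))*(-66) - 132 = (4*(1 + 6*4))*(-66) - 132 = (4*(1 + 24))*(-66) - 132 = (4*25)*(-66) - 132 = 100*(-66) - 132 = -6600 - 132 = -6732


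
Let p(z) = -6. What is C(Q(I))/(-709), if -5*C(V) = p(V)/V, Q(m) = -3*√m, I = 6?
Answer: √6/10635 ≈ 0.00023032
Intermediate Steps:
C(V) = 6/(5*V) (C(V) = -(-6)/(5*V) = 6/(5*V))
C(Q(I))/(-709) = (6/(5*((-3*√6))))/(-709) = (6*(-√6/18)/5)*(-1/709) = -√6/15*(-1/709) = √6/10635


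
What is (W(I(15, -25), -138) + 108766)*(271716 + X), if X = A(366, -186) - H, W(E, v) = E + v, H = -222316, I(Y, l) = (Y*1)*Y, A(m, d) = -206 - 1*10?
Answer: 53753353048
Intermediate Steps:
A(m, d) = -216 (A(m, d) = -206 - 10 = -216)
I(Y, l) = Y² (I(Y, l) = Y*Y = Y²)
X = 222100 (X = -216 - 1*(-222316) = -216 + 222316 = 222100)
(W(I(15, -25), -138) + 108766)*(271716 + X) = ((15² - 138) + 108766)*(271716 + 222100) = ((225 - 138) + 108766)*493816 = (87 + 108766)*493816 = 108853*493816 = 53753353048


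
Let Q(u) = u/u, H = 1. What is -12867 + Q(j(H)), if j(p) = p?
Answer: -12866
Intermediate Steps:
Q(u) = 1
-12867 + Q(j(H)) = -12867 + 1 = -12866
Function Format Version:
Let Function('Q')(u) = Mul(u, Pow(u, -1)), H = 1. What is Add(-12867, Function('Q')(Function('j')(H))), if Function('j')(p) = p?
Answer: -12866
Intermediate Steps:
Function('Q')(u) = 1
Add(-12867, Function('Q')(Function('j')(H))) = Add(-12867, 1) = -12866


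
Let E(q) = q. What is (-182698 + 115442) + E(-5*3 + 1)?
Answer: -67270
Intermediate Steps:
(-182698 + 115442) + E(-5*3 + 1) = (-182698 + 115442) + (-5*3 + 1) = -67256 + (-15 + 1) = -67256 - 14 = -67270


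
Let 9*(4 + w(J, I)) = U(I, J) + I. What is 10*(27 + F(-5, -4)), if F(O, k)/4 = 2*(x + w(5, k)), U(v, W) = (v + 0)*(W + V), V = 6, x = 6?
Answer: 10/3 ≈ 3.3333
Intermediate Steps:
U(v, W) = v*(6 + W) (U(v, W) = (v + 0)*(W + 6) = v*(6 + W))
w(J, I) = -4 + I/9 + I*(6 + J)/9 (w(J, I) = -4 + (I*(6 + J) + I)/9 = -4 + (I + I*(6 + J))/9 = -4 + (I/9 + I*(6 + J)/9) = -4 + I/9 + I*(6 + J)/9)
F(O, k) = 16 + 32*k/3 (F(O, k) = 4*(2*(6 + (-4 + k/9 + k*(6 + 5)/9))) = 4*(2*(6 + (-4 + k/9 + (1/9)*k*11))) = 4*(2*(6 + (-4 + k/9 + 11*k/9))) = 4*(2*(6 + (-4 + 4*k/3))) = 4*(2*(2 + 4*k/3)) = 4*(4 + 8*k/3) = 16 + 32*k/3)
10*(27 + F(-5, -4)) = 10*(27 + (16 + (32/3)*(-4))) = 10*(27 + (16 - 128/3)) = 10*(27 - 80/3) = 10*(1/3) = 10/3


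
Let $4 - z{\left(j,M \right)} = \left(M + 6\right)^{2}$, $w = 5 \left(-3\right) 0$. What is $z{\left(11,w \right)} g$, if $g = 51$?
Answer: $-1632$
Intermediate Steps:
$w = 0$ ($w = \left(-15\right) 0 = 0$)
$z{\left(j,M \right)} = 4 - \left(6 + M\right)^{2}$ ($z{\left(j,M \right)} = 4 - \left(M + 6\right)^{2} = 4 - \left(6 + M\right)^{2}$)
$z{\left(11,w \right)} g = \left(4 - \left(6 + 0\right)^{2}\right) 51 = \left(4 - 6^{2}\right) 51 = \left(4 - 36\right) 51 = \left(-32\right) 51 = -1632$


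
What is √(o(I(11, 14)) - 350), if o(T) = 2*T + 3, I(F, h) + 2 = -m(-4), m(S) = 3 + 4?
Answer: I*√365 ≈ 19.105*I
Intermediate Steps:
m(S) = 7
I(F, h) = -9 (I(F, h) = -2 - 1*7 = -2 - 7 = -9)
o(T) = 3 + 2*T
√(o(I(11, 14)) - 350) = √((3 + 2*(-9)) - 350) = √((3 - 18) - 350) = √(-15 - 350) = √(-365) = I*√365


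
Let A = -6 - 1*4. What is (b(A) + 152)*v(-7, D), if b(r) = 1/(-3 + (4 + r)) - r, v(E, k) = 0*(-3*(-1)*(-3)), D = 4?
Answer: 0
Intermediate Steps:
v(E, k) = 0 (v(E, k) = 0*(3*(-3)) = 0*(-9) = 0)
A = -10 (A = -6 - 4 = -10)
b(r) = 1/(1 + r) - r
(b(A) + 152)*v(-7, D) = ((1 - 1*(-10) - 1*(-10)**2)/(1 - 10) + 152)*0 = ((1 + 10 - 1*100)/(-9) + 152)*0 = (-(1 + 10 - 100)/9 + 152)*0 = (-1/9*(-89) + 152)*0 = (89/9 + 152)*0 = (1457/9)*0 = 0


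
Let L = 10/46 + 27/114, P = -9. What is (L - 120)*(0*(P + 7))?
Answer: 0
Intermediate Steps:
L = 397/874 (L = 10*(1/46) + 27*(1/114) = 5/23 + 9/38 = 397/874 ≈ 0.45423)
(L - 120)*(0*(P + 7)) = (397/874 - 120)*(0*(-9 + 7)) = -0*(-2) = -104483/874*0 = 0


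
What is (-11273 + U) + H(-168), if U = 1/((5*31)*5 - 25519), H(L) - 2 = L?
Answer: -283046617/24744 ≈ -11439.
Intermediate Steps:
H(L) = 2 + L
U = -1/24744 (U = 1/(155*5 - 25519) = 1/(775 - 25519) = 1/(-24744) = -1/24744 ≈ -4.0414e-5)
(-11273 + U) + H(-168) = (-11273 - 1/24744) + (2 - 168) = -278939113/24744 - 166 = -283046617/24744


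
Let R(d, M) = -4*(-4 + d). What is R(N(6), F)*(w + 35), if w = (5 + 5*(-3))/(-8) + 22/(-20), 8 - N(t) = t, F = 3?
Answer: 1406/5 ≈ 281.20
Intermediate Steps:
N(t) = 8 - t
R(d, M) = 16 - 4*d
w = 3/20 (w = (5 - 15)*(-⅛) + 22*(-1/20) = -10*(-⅛) - 11/10 = 5/4 - 11/10 = 3/20 ≈ 0.15000)
R(N(6), F)*(w + 35) = (16 - 4*(8 - 1*6))*(3/20 + 35) = (16 - 4*(8 - 6))*(703/20) = (16 - 4*2)*(703/20) = (16 - 8)*(703/20) = 8*(703/20) = 1406/5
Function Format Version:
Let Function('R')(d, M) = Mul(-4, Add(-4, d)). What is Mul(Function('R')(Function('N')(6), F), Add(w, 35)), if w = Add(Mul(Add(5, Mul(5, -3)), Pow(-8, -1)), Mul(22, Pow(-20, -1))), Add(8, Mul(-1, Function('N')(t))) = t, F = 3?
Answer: Rational(1406, 5) ≈ 281.20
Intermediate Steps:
Function('N')(t) = Add(8, Mul(-1, t))
Function('R')(d, M) = Add(16, Mul(-4, d))
w = Rational(3, 20) (w = Add(Mul(Add(5, -15), Rational(-1, 8)), Mul(22, Rational(-1, 20))) = Add(Mul(-10, Rational(-1, 8)), Rational(-11, 10)) = Add(Rational(5, 4), Rational(-11, 10)) = Rational(3, 20) ≈ 0.15000)
Mul(Function('R')(Function('N')(6), F), Add(w, 35)) = Mul(Add(16, Mul(-4, Add(8, Mul(-1, 6)))), Add(Rational(3, 20), 35)) = Mul(Add(16, Mul(-4, Add(8, -6))), Rational(703, 20)) = Mul(Add(16, Mul(-4, 2)), Rational(703, 20)) = Mul(Add(16, -8), Rational(703, 20)) = Mul(8, Rational(703, 20)) = Rational(1406, 5)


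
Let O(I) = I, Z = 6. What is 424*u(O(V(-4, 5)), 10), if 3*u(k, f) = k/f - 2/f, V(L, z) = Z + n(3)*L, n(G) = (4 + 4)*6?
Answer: -39856/15 ≈ -2657.1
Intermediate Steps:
n(G) = 48 (n(G) = 8*6 = 48)
V(L, z) = 6 + 48*L
u(k, f) = -2/(3*f) + k/(3*f) (u(k, f) = (k/f - 2/f)/3 = (-2/f + k/f)/3 = -2/(3*f) + k/(3*f))
424*u(O(V(-4, 5)), 10) = 424*((⅓)*(-2 + (6 + 48*(-4)))/10) = 424*((⅓)*(⅒)*(-2 + (6 - 192))) = 424*((⅓)*(⅒)*(-2 - 186)) = 424*((⅓)*(⅒)*(-188)) = 424*(-94/15) = -39856/15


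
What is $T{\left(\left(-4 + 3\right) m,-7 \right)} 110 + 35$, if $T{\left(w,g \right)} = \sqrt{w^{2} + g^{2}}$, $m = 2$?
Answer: $35 + 110 \sqrt{53} \approx 835.81$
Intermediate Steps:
$T{\left(w,g \right)} = \sqrt{g^{2} + w^{2}}$
$T{\left(\left(-4 + 3\right) m,-7 \right)} 110 + 35 = \sqrt{\left(-7\right)^{2} + \left(\left(-4 + 3\right) 2\right)^{2}} \cdot 110 + 35 = \sqrt{49 + \left(\left(-1\right) 2\right)^{2}} \cdot 110 + 35 = \sqrt{49 + \left(-2\right)^{2}} \cdot 110 + 35 = \sqrt{49 + 4} \cdot 110 + 35 = \sqrt{53} \cdot 110 + 35 = 110 \sqrt{53} + 35 = 35 + 110 \sqrt{53}$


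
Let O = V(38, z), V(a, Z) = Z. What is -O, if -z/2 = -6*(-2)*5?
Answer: 120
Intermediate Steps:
z = -120 (z = -2*(-6*(-2))*5 = -24*5 = -2*60 = -120)
O = -120
-O = -1*(-120) = 120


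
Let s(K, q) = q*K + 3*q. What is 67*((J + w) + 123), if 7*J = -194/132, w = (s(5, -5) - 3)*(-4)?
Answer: 9124931/462 ≈ 19751.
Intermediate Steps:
s(K, q) = 3*q + K*q (s(K, q) = K*q + 3*q = 3*q + K*q)
w = 172 (w = (-5*(3 + 5) - 3)*(-4) = (-5*8 - 3)*(-4) = (-40 - 3)*(-4) = -43*(-4) = 172)
J = -97/462 (J = (-194/132)/7 = (-194*1/132)/7 = (⅐)*(-97/66) = -97/462 ≈ -0.20996)
67*((J + w) + 123) = 67*((-97/462 + 172) + 123) = 67*(79367/462 + 123) = 67*(136193/462) = 9124931/462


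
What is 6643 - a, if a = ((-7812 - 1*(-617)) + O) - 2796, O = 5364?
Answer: 11270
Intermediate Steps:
a = -4627 (a = ((-7812 - 1*(-617)) + 5364) - 2796 = ((-7812 + 617) + 5364) - 2796 = (-7195 + 5364) - 2796 = -1831 - 2796 = -4627)
6643 - a = 6643 - 1*(-4627) = 6643 + 4627 = 11270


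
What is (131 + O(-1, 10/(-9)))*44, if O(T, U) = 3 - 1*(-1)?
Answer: 5940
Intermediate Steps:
O(T, U) = 4 (O(T, U) = 3 + 1 = 4)
(131 + O(-1, 10/(-9)))*44 = (131 + 4)*44 = 135*44 = 5940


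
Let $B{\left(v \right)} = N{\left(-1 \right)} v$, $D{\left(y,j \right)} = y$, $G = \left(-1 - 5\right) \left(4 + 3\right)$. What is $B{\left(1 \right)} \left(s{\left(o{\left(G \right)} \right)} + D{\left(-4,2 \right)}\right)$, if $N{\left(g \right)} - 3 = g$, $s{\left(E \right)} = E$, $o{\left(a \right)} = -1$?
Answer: $-10$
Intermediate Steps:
$G = -42$ ($G = \left(-6\right) 7 = -42$)
$N{\left(g \right)} = 3 + g$
$B{\left(v \right)} = 2 v$ ($B{\left(v \right)} = \left(3 - 1\right) v = 2 v$)
$B{\left(1 \right)} \left(s{\left(o{\left(G \right)} \right)} + D{\left(-4,2 \right)}\right) = 2 \cdot 1 \left(-1 - 4\right) = 2 \left(-5\right) = -10$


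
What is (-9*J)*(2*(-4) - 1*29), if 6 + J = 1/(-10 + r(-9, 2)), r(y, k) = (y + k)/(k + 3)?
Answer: -38517/19 ≈ -2027.2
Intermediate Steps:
r(y, k) = (k + y)/(3 + k)
J = -347/57 (J = -6 + 1/(-10 + (2 - 9)/(3 + 2)) = -6 + 1/(-10 - 7/5) = -6 + 1/(-57/5) = -6 - 5/57 = -347/57 ≈ -6.0877)
(-9*J)*(2*(-4) - 1*29) = (-9*(-347/57))*(2*(-4) - 1*29) = 1041*(-8 - 29)/19 = (1041/19)*(-37) = -38517/19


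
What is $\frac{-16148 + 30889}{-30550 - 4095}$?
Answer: $- \frac{14741}{34645} \approx -0.42549$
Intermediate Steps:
$\frac{-16148 + 30889}{-30550 - 4095} = \frac{14741}{-34645} = 14741 \left(- \frac{1}{34645}\right) = - \frac{14741}{34645}$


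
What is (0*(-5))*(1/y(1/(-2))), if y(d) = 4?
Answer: 0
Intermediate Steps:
(0*(-5))*(1/y(1/(-2))) = (0*(-5))*(1/4) = 0*(1*(1/4)) = 0*(1/4) = 0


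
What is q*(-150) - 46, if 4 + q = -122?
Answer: 18854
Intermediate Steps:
q = -126 (q = -4 - 122 = -126)
q*(-150) - 46 = -126*(-150) - 46 = 18900 - 46 = 18854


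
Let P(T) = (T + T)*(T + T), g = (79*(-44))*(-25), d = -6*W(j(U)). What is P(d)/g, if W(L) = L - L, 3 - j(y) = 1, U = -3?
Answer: 0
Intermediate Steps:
j(y) = 2 (j(y) = 3 - 1*1 = 3 - 1 = 2)
W(L) = 0
d = 0 (d = -6*0 = 0)
g = 86900 (g = -3476*(-25) = 86900)
P(T) = 4*T**2 (P(T) = (2*T)*(2*T) = 4*T**2)
P(d)/g = (4*0**2)/86900 = (4*0)*(1/86900) = 0*(1/86900) = 0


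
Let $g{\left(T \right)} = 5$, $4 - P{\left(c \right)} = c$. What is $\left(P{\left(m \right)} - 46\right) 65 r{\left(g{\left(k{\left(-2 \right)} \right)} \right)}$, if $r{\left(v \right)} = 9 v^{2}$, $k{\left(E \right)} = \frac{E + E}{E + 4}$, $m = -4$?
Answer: $-555750$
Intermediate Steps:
$k{\left(E \right)} = \frac{2 E}{4 + E}$
$P{\left(c \right)} = 4 - c$
$\left(P{\left(m \right)} - 46\right) 65 r{\left(g{\left(k{\left(-2 \right)} \right)} \right)} = \left(\left(4 - -4\right) - 46\right) 65 \cdot 9 \cdot 5^{2} = \left(\left(4 + 4\right) - 46\right) 65 \cdot 9 \cdot 25 = \left(8 - 46\right) 65 \cdot 225 = \left(-38\right) 65 \cdot 225 = \left(-2470\right) 225 = -555750$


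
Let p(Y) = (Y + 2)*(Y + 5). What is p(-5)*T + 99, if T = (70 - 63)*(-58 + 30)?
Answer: 99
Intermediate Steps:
p(Y) = (2 + Y)*(5 + Y)
T = -196 (T = 7*(-28) = -196)
p(-5)*T + 99 = (10 + (-5)² + 7*(-5))*(-196) + 99 = (10 + 25 - 35)*(-196) + 99 = 0*(-196) + 99 = 0 + 99 = 99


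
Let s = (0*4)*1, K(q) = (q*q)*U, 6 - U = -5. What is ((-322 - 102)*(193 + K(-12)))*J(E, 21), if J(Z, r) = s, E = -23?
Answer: 0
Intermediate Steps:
U = 11 (U = 6 - 1*(-5) = 6 + 5 = 11)
K(q) = 11*q² (K(q) = (q*q)*11 = q²*11 = 11*q²)
s = 0 (s = 0*1 = 0)
J(Z, r) = 0
((-322 - 102)*(193 + K(-12)))*J(E, 21) = ((-322 - 102)*(193 + 11*(-12)²))*0 = -424*(193 + 11*144)*0 = -424*(193 + 1584)*0 = -424*1777*0 = -753448*0 = 0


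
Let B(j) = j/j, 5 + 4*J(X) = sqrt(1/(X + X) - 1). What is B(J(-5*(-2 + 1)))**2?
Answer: 1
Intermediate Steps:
J(X) = -5/4 + sqrt(-1 + 1/(2*X))/4 (J(X) = -5/4 + sqrt(1/(X + X) - 1)/4 = -5/4 + sqrt(1/(2*X) - 1)/4 = -5/4 + sqrt(-1 + 1/(2*X))/4)
B(j) = 1
B(J(-5*(-2 + 1)))**2 = 1**2 = 1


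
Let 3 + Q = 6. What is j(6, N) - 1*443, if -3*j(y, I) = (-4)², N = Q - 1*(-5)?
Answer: -1345/3 ≈ -448.33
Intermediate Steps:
Q = 3 (Q = -3 + 6 = 3)
N = 8 (N = 3 - 1*(-5) = 3 + 5 = 8)
j(y, I) = -16/3 (j(y, I) = -⅓*(-4)² = -⅓*16 = -16/3)
j(6, N) - 1*443 = -16/3 - 1*443 = -16/3 - 443 = -1345/3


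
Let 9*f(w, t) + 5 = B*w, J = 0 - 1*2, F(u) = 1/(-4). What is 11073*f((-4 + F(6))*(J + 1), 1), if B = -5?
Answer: -129185/4 ≈ -32296.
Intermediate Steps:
F(u) = -1/4
J = -2 (J = 0 - 2 = -2)
f(w, t) = -5/9 - 5*w/9 (f(w, t) = -5/9 + (-5*w)/9 = -5/9 - 5*w/9)
11073*f((-4 + F(6))*(J + 1), 1) = 11073*(-5/9 - 5*(-4 - 1/4)*(-2 + 1)/9) = 11073*(-5/9 - (-85)*(-1)/36) = 11073*(-5/9 - 5/9*17/4) = 11073*(-5/9 - 85/36) = 11073*(-35/12) = -129185/4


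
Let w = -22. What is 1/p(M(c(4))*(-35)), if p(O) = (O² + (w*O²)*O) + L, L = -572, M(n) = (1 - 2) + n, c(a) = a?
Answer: 1/25478203 ≈ 3.9249e-8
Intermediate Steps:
M(n) = -1 + n
p(O) = -572 + O² - 22*O³ (p(O) = (O² + (-22*O²)*O) - 572 = (O² - 22*O³) - 572 = -572 + O² - 22*O³)
1/p(M(c(4))*(-35)) = 1/(-572 + ((-1 + 4)*(-35))² - 22*(-42875*(-1 + 4)³)) = 1/(-572 + (3*(-35))² - 22*(3*(-35))³) = 1/(-572 + (-105)² - 22*(-105)³) = 1/(-572 + 11025 - 22*(-1157625)) = 1/(-572 + 11025 + 25467750) = 1/25478203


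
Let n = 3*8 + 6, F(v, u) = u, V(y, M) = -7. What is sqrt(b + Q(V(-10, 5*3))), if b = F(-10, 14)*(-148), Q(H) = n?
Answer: I*sqrt(2042) ≈ 45.188*I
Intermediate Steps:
n = 30 (n = 24 + 6 = 30)
Q(H) = 30
b = -2072 (b = 14*(-148) = -2072)
sqrt(b + Q(V(-10, 5*3))) = sqrt(-2072 + 30) = sqrt(-2042) = I*sqrt(2042)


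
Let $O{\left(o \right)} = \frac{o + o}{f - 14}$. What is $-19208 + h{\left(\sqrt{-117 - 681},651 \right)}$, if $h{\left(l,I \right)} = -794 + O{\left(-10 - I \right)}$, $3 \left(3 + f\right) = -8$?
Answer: $- \frac{1176152}{59} \approx -19935.0$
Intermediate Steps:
$f = - \frac{17}{3}$ ($f = -3 + \frac{1}{3} \left(-8\right) = -3 - \frac{8}{3} = - \frac{17}{3} \approx -5.6667$)
$O{\left(o \right)} = - \frac{6 o}{59}$ ($O{\left(o \right)} = \frac{o + o}{- \frac{17}{3} - 14} = \frac{2 o}{- \frac{59}{3}} = 2 o \left(- \frac{3}{59}\right) = - \frac{6 o}{59}$)
$h{\left(l,I \right)} = - \frac{46786}{59} + \frac{6 I}{59}$ ($h{\left(l,I \right)} = -794 - \frac{6 \left(-10 - I\right)}{59} = -794 + \left(\frac{60}{59} + \frac{6 I}{59}\right) = - \frac{46786}{59} + \frac{6 I}{59}$)
$-19208 + h{\left(\sqrt{-117 - 681},651 \right)} = -19208 + \left(- \frac{46786}{59} + \frac{6}{59} \cdot 651\right) = -19208 + \left(- \frac{46786}{59} + \frac{3906}{59}\right) = -19208 - \frac{42880}{59} = - \frac{1176152}{59}$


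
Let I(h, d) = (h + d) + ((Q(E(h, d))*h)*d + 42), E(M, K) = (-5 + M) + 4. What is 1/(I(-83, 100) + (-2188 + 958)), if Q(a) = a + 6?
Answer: 1/646229 ≈ 1.5474e-6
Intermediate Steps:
E(M, K) = -1 + M
Q(a) = 6 + a
I(h, d) = 42 + d + h + d*h*(5 + h) (I(h, d) = (h + d) + (((6 + (-1 + h))*h)*d + 42) = (d + h) + (((5 + h)*h)*d + 42) = (d + h) + ((h*(5 + h))*d + 42) = (d + h) + (d*h*(5 + h) + 42) = (d + h) + (42 + d*h*(5 + h)) = 42 + d + h + d*h*(5 + h))
1/(I(-83, 100) + (-2188 + 958)) = 1/((42 + 100 - 83 + 100*(-83)*(5 - 83)) + (-2188 + 958)) = 1/((42 + 100 - 83 + 100*(-83)*(-78)) - 1230) = 1/((42 + 100 - 83 + 647400) - 1230) = 1/(647459 - 1230) = 1/646229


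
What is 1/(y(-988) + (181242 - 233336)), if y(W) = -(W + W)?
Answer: -1/50118 ≈ -1.9953e-5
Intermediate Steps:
y(W) = -2*W
1/(y(-988) + (181242 - 233336)) = 1/(-2*(-988) + (181242 - 233336)) = 1/(1976 - 52094) = 1/(-50118) = -1/50118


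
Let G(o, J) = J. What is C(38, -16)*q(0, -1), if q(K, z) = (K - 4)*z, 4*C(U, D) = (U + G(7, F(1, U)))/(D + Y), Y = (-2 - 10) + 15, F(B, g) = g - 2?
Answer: -74/13 ≈ -5.6923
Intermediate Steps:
F(B, g) = -2 + g
Y = 3 (Y = -12 + 15 = 3)
C(U, D) = (-2 + 2*U)/(4*(3 + D)) (C(U, D) = ((U + (-2 + U))/(D + 3))/4 = ((-2 + 2*U)/(3 + D))/4 = (-2 + 2*U)/(4*(3 + D)))
q(K, z) = z*(-4 + K) (q(K, z) = (-4 + K)*z = z*(-4 + K))
C(38, -16)*q(0, -1) = ((-1 + 38)/(2*(3 - 16)))*(-(-4 + 0)) = ((½)*37/(-13))*(-1*(-4)) = ((½)*(-1/13)*37)*4 = -37/26*4 = -74/13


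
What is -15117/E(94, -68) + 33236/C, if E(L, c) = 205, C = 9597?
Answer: -19752067/281055 ≈ -70.278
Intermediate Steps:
-15117/E(94, -68) + 33236/C = -15117/205 + 33236/9597 = -15117*1/205 + 33236*(1/9597) = -15117/205 + 4748/1371 = -19752067/281055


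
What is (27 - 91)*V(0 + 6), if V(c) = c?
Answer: -384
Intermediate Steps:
(27 - 91)*V(0 + 6) = (27 - 91)*(0 + 6) = -64*6 = -384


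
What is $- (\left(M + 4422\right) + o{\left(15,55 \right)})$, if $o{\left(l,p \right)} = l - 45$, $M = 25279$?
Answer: $-29671$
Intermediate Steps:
$o{\left(l,p \right)} = -45 + l$ ($o{\left(l,p \right)} = l - 45 = -45 + l$)
$- (\left(M + 4422\right) + o{\left(15,55 \right)}) = - (\left(25279 + 4422\right) + \left(-45 + 15\right)) = - (29701 - 30) = \left(-1\right) 29671 = -29671$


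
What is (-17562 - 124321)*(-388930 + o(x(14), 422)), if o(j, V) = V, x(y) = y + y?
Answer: 55122680564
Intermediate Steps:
x(y) = 2*y
(-17562 - 124321)*(-388930 + o(x(14), 422)) = (-17562 - 124321)*(-388930 + 422) = -141883*(-388508) = 55122680564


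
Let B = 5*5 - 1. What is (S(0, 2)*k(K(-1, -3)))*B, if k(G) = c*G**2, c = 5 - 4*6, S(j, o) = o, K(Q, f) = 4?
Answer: -14592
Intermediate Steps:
c = -19 (c = 5 - 1*24 = 5 - 24 = -19)
B = 24 (B = 25 - 1 = 24)
k(G) = -19*G**2
(S(0, 2)*k(K(-1, -3)))*B = (2*(-19*4**2))*24 = (2*(-19*16))*24 = (2*(-304))*24 = -608*24 = -14592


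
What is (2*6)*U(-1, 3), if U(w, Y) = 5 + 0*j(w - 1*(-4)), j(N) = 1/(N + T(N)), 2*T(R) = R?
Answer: 60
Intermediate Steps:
T(R) = R/2
j(N) = 2/(3*N) (j(N) = 1/(N + N/2) = 1/(3*N/2) = 2/(3*N))
U(w, Y) = 5 (U(w, Y) = 5 + 0*(2/(3*(w - 1*(-4)))) = 5 + 0*(2/(3*(w + 4))) = 5 + 0*(2/(3*(4 + w))) = 5 + 0 = 5)
(2*6)*U(-1, 3) = (2*6)*5 = 12*5 = 60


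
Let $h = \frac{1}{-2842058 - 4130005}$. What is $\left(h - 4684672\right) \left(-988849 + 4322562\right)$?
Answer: $- \frac{108885161668608195281}{6972063} \approx -1.5617 \cdot 10^{13}$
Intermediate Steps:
$h = - \frac{1}{6972063}$ ($h = \frac{1}{-6972063} = - \frac{1}{6972063} \approx -1.4343 \cdot 10^{-7}$)
$\left(h - 4684672\right) \left(-988849 + 4322562\right) = \left(- \frac{1}{6972063} - 4684672\right) \left(-988849 + 4322562\right) = \left(- \frac{32661828318337}{6972063}\right) 3333713 = - \frac{108885161668608195281}{6972063}$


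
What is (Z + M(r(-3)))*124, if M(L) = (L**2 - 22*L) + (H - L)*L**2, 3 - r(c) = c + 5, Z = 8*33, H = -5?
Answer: 29388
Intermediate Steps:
Z = 264
r(c) = -2 - c (r(c) = 3 - (c + 5) = 3 - (5 + c) = 3 + (-5 - c) = -2 - c)
M(L) = L**2 - 22*L + L**2*(-5 - L) (M(L) = (L**2 - 22*L) + (-5 - L)*L**2 = (L**2 - 22*L) + L**2*(-5 - L) = L**2 - 22*L + L**2*(-5 - L))
(Z + M(r(-3)))*124 = (264 - (-2 - 1*(-3))*(22 + (-2 - 1*(-3))**2 + 4*(-2 - 1*(-3))))*124 = (264 - (-2 + 3)*(22 + (-2 + 3)**2 + 4*(-2 + 3)))*124 = (264 - 1*1*(22 + 1**2 + 4*1))*124 = (264 - 1*1*(22 + 1 + 4))*124 = (264 - 1*1*27)*124 = (264 - 27)*124 = 237*124 = 29388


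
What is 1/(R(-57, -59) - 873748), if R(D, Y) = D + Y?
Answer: -1/873864 ≈ -1.1443e-6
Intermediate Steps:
1/(R(-57, -59) - 873748) = 1/((-57 - 59) - 873748) = 1/(-116 - 873748) = 1/(-873864) = -1/873864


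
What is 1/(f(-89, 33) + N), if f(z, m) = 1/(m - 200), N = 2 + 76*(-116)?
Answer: -167/1471939 ≈ -0.00011346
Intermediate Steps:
N = -8814 (N = 2 - 8816 = -8814)
f(z, m) = 1/(-200 + m)
1/(f(-89, 33) + N) = 1/(1/(-200 + 33) - 8814) = 1/(1/(-167) - 8814) = 1/(-1/167 - 8814) = 1/(-1471939/167) = -167/1471939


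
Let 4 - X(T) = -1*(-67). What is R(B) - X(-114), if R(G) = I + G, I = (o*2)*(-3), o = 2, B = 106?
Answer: 157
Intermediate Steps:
X(T) = -63 (X(T) = 4 - (-1)*(-67) = 4 - 1*67 = 4 - 67 = -63)
I = -12 (I = (2*2)*(-3) = 4*(-3) = -12)
R(G) = -12 + G
R(B) - X(-114) = (-12 + 106) - 1*(-63) = 94 + 63 = 157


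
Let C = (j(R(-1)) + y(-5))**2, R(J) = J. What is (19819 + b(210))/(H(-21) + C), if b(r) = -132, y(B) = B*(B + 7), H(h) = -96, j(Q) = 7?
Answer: -19687/87 ≈ -226.29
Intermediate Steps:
y(B) = B*(7 + B)
C = 9 (C = (7 - 5*(7 - 5))**2 = (7 - 5*2)**2 = (7 - 10)**2 = (-3)**2 = 9)
(19819 + b(210))/(H(-21) + C) = (19819 - 132)/(-96 + 9) = 19687/(-87) = 19687*(-1/87) = -19687/87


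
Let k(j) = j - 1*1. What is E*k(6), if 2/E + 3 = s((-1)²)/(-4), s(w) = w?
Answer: -40/13 ≈ -3.0769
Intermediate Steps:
k(j) = -1 + j (k(j) = j - 1 = -1 + j)
E = -8/13 (E = 2/(-3 + (-1)²/(-4)) = 2/(-3 + 1*(-¼)) = 2/(-3 - ¼) = 2/(-13/4) = 2*(-4/13) = -8/13 ≈ -0.61539)
E*k(6) = -8*(-1 + 6)/13 = -8/13*5 = -40/13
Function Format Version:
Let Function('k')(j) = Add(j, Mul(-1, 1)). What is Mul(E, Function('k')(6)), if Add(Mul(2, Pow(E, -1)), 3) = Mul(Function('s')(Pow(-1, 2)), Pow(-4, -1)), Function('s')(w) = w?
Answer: Rational(-40, 13) ≈ -3.0769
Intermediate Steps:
Function('k')(j) = Add(-1, j) (Function('k')(j) = Add(j, -1) = Add(-1, j))
E = Rational(-8, 13) (E = Mul(2, Pow(Add(-3, Mul(Pow(-1, 2), Pow(-4, -1))), -1)) = Mul(2, Pow(Add(-3, Mul(1, Rational(-1, 4))), -1)) = Mul(2, Pow(Add(-3, Rational(-1, 4)), -1)) = Mul(2, Pow(Rational(-13, 4), -1)) = Mul(2, Rational(-4, 13)) = Rational(-8, 13) ≈ -0.61539)
Mul(E, Function('k')(6)) = Mul(Rational(-8, 13), Add(-1, 6)) = Mul(Rational(-8, 13), 5) = Rational(-40, 13)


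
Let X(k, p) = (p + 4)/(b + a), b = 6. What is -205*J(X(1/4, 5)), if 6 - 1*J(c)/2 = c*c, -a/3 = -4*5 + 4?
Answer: -44075/18 ≈ -2448.6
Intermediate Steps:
a = 48 (a = -3*(-4*5 + 4) = -3*(-20 + 4) = -3*(-16) = 48)
X(k, p) = 2/27 + p/54 (X(k, p) = (p + 4)/(6 + 48) = (4 + p)/54 = (4 + p)*(1/54) = 2/27 + p/54)
J(c) = 12 - 2*c² (J(c) = 12 - 2*c*c = 12 - 2*c²)
-205*J(X(1/4, 5)) = -205*(12 - 2*(2/27 + (1/54)*5)²) = -205*(12 - 2*(2/27 + 5/54)²) = -205*(12 - 2*(⅙)²) = -205*(12 - 2*1/36) = -205*(12 - 1/18) = -205*215/18 = -44075/18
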